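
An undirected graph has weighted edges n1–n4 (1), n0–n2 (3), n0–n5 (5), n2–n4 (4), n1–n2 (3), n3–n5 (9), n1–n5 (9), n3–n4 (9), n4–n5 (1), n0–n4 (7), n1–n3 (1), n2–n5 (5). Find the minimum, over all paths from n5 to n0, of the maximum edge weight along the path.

3

Checking several routes:
n5-n4-n2-n0: max(1, 4, 3) = 4
n5-n0: max(5) = 5
n5-n4-n1-n2-n0: max(1, 1, 3, 3) = 3
n5-n4-n0: max(1, 7) = 7
n5-n2-n0: max(5, 3) = 5
The minimum achievable maximum is 3.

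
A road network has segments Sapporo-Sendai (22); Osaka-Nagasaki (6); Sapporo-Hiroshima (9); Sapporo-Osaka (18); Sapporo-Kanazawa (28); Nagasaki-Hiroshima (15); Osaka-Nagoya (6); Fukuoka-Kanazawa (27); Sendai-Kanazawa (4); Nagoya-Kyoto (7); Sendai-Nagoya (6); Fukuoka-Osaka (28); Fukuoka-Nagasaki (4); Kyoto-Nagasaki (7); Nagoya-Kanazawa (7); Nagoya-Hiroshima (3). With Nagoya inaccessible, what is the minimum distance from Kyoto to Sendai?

Checking several routes:
Kyoto → Nagasaki → Fukuoka → Kanazawa → Sendai: 7 + 4 + 27 + 4 = 42
Kyoto → Nagasaki → Osaka → Sapporo → Sendai: 7 + 6 + 18 + 22 = 53
Kyoto → Nagasaki → Hiroshima → Sapporo → Sendai: 7 + 15 + 9 + 22 = 53
Shortest: 42 km.

42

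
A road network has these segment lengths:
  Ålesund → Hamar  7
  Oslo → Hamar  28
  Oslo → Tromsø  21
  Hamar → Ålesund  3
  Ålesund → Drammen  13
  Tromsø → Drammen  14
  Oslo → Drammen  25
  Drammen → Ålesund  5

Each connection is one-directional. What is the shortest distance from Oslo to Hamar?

Routes from Oslo to Hamar:
Oslo → Hamar: 28
Oslo → Tromsø → Drammen → Ålesund → Hamar: 21 + 14 + 5 + 7 = 47
Oslo → Drammen → Ålesund → Hamar: 25 + 5 + 7 = 37
Shortest: 28.

28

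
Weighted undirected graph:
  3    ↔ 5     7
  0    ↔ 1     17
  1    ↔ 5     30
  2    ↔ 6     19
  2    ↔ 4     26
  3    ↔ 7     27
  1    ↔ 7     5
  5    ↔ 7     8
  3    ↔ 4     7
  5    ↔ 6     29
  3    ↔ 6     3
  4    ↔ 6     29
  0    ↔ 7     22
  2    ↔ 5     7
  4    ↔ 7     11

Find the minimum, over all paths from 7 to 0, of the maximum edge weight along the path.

Checking several routes:
7-1-0: max(5, 17) = 17
7-5-1-0: max(8, 30, 17) = 30
7-0: max(22) = 22
Smallest bottleneck: 17.

17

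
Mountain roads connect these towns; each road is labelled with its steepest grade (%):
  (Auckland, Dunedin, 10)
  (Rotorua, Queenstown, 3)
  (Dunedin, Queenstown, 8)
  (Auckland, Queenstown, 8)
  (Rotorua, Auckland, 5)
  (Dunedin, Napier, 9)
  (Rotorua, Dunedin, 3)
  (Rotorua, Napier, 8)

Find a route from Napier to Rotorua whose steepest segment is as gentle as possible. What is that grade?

Routes from Napier to Rotorua:
Napier→Dunedin→Queenstown→Auckland→Rotorua: max(9, 8, 8, 5) = 9
Napier→Dunedin→Auckland→Rotorua: max(9, 10, 5) = 10
Napier→Rotorua: max(8) = 8
Napier→Dunedin→Auckland→Queenstown→Rotorua: max(9, 10, 8, 3) = 10
Napier→Dunedin→Rotorua: max(9, 3) = 9
Napier→Dunedin→Queenstown→Rotorua: max(9, 8, 3) = 9
The minimum achievable maximum is 8%.

8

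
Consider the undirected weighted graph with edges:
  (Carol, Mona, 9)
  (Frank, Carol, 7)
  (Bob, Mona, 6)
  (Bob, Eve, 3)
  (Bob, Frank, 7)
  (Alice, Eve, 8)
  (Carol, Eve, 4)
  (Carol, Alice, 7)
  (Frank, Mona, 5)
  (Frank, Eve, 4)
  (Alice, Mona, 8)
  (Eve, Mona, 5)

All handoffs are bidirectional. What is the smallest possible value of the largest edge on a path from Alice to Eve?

Some routes from Alice to Eve:
Alice-Carol-Frank-Eve: max(7, 7, 4) = 7
Alice-Carol-Frank-Mona-Bob-Eve: max(7, 7, 5, 6, 3) = 7
Alice-Carol-Eve: max(7, 4) = 7
Best route has worst link 7.

7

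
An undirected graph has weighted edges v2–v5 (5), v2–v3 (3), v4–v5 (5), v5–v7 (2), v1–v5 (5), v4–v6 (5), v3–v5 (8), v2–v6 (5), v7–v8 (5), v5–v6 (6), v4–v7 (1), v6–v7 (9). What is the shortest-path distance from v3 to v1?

13

A few of the v3→v1 routes:
v3→v2→v6→v4→v7→v5→v1: 3 + 5 + 5 + 1 + 2 + 5 = 21
v3→v2→v5→v1: 3 + 5 + 5 = 13
v3→v2→v6→v5→v1: 3 + 5 + 6 + 5 = 19
v3→v5→v1: 8 + 5 = 13
Shortest: 13.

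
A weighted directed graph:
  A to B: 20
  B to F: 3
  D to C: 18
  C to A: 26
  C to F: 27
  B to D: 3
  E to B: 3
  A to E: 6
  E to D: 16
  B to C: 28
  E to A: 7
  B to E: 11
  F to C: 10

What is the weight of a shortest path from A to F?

12

Checking several routes:
A -> E -> B -> D -> C -> F: 6 + 3 + 3 + 18 + 27 = 57
A -> E -> B -> F: 6 + 3 + 3 = 12
A -> B -> F: 20 + 3 = 23
A -> E -> D -> C -> F: 6 + 16 + 18 + 27 = 67
A -> E -> B -> C -> F: 6 + 3 + 28 + 27 = 64
Best route has total 12.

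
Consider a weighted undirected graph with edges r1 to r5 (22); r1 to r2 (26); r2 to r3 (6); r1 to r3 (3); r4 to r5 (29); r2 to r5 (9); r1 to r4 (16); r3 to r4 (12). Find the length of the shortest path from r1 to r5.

Some routes from r1 to r5:
r1 - r5: 22
r1 - r2 - r5: 26 + 9 = 35
r1 - r3 - r2 - r5: 3 + 6 + 9 = 18
Shortest: 18.

18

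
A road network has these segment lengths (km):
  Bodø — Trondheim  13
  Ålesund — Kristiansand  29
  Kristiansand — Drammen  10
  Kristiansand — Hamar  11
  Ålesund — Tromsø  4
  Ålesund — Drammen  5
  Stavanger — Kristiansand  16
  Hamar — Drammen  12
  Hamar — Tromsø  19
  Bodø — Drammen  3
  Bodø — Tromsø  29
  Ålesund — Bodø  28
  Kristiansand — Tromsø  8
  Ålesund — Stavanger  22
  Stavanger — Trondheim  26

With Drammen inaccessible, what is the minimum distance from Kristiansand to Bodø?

Comparing a few candidate routes:
Kristiansand → Tromsø → Bodø: 8 + 29 = 37
Kristiansand → Stavanger → Trondheim → Bodø: 16 + 26 + 13 = 55
Kristiansand → Tromsø → Ålesund → Bodø: 8 + 4 + 28 = 40
Shortest: 37 km.

37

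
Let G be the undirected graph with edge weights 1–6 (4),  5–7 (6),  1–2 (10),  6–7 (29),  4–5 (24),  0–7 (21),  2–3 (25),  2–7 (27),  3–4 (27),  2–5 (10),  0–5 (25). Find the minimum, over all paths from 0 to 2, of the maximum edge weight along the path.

Comparing a few candidate routes:
0→5→7→2: max(25, 6, 27) = 27
0→5→4→3→2: max(25, 24, 27, 25) = 27
0→7→5→2: max(21, 6, 10) = 21
0→5→2: max(25, 10) = 25
The minimum achievable maximum is 21.

21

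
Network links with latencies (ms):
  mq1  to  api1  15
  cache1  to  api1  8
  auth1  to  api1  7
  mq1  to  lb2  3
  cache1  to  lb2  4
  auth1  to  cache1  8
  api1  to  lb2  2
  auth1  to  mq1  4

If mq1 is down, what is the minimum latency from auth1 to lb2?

Comparing a few candidate routes:
auth1-cache1-lb2: 8 + 4 = 12
auth1-api1-lb2: 7 + 2 = 9
auth1-cache1-api1-lb2: 8 + 8 + 2 = 18
Best route has total 9 ms.

9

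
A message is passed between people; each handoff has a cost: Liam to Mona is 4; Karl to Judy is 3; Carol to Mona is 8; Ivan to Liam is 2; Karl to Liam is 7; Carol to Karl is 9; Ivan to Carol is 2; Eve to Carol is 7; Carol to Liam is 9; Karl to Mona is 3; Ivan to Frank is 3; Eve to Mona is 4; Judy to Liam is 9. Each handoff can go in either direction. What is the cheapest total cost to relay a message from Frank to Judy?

A few of the Frank→Judy routes:
Frank→Ivan→Liam→Mona→Karl→Judy: 3 + 2 + 4 + 3 + 3 = 15
Frank→Ivan→Carol→Karl→Judy: 3 + 2 + 9 + 3 = 17
Frank→Ivan→Liam→Karl→Judy: 3 + 2 + 7 + 3 = 15
Frank→Ivan→Liam→Judy: 3 + 2 + 9 = 14
The minimum is 14.

14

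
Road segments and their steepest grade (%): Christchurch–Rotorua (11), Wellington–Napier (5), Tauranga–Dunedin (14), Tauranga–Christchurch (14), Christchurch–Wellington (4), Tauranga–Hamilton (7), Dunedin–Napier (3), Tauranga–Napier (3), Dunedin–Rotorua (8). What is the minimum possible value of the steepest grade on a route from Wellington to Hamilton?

Comparing a few candidate routes:
Wellington -> Napier -> Tauranga -> Hamilton: max(5, 3, 7) = 7
Wellington -> Christchurch -> Rotorua -> Dunedin -> Tauranga -> Hamilton: max(4, 11, 8, 14, 7) = 14
Wellington -> Christchurch -> Rotorua -> Dunedin -> Napier -> Tauranga -> Hamilton: max(4, 11, 8, 3, 3, 7) = 11
Wellington -> Christchurch -> Tauranga -> Hamilton: max(4, 14, 7) = 14
Wellington -> Napier -> Dunedin -> Tauranga -> Hamilton: max(5, 3, 14, 7) = 14
Smallest bottleneck: 7%.

7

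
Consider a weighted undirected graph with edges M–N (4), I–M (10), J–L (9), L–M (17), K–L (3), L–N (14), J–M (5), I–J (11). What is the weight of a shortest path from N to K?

Candidate routes:
N→L→K: 14 + 3 = 17
N→M→L→K: 4 + 17 + 3 = 24
N→M→J→L→K: 4 + 5 + 9 + 3 = 21
N→M→I→J→L→K: 4 + 10 + 11 + 9 + 3 = 37
Shortest: 17.

17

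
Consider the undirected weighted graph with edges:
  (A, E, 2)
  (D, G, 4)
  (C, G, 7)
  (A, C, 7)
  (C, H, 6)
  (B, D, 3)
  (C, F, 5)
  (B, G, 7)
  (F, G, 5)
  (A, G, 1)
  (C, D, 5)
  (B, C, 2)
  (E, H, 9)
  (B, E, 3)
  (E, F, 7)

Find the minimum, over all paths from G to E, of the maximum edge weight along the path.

2

Comparing a few candidate routes:
G -> A -> E: max(1, 2) = 2
G -> D -> B -> E: max(4, 3, 3) = 4
G -> F -> C -> B -> E: max(5, 5, 2, 3) = 5
G -> D -> C -> B -> E: max(4, 5, 2, 3) = 5
The minimum achievable maximum is 2.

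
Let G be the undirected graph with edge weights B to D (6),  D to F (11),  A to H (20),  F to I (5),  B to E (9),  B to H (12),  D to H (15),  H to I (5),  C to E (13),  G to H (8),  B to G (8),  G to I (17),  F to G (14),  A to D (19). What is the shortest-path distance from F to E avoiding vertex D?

Checking several routes:
F -> I -> G -> B -> E: 5 + 17 + 8 + 9 = 39
F -> G -> B -> E: 14 + 8 + 9 = 31
F -> I -> H -> G -> B -> E: 5 + 5 + 8 + 8 + 9 = 35
F -> I -> H -> B -> E: 5 + 5 + 12 + 9 = 31
F -> G -> H -> B -> E: 14 + 8 + 12 + 9 = 43
Best route has total 31.

31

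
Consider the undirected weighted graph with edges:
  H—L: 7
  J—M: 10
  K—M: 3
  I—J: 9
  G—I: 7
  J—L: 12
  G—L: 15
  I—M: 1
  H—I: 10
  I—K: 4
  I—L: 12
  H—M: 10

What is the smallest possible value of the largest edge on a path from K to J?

Some routes from K to J:
K → M → I → J: max(3, 1, 9) = 9
K → M → J: max(3, 10) = 10
K → I → J: max(4, 9) = 9
K → M → H → I → J: max(3, 10, 10, 9) = 10
K → I → M → J: max(4, 1, 10) = 10
Smallest bottleneck: 9.

9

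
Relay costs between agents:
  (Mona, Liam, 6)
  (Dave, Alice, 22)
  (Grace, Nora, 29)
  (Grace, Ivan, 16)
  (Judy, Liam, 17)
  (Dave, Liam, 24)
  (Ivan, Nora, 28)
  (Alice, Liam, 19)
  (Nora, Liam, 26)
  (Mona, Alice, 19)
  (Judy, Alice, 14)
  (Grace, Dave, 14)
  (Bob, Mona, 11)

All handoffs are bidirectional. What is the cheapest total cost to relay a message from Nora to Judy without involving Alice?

43

Routes from Nora to Judy avoiding Alice:
Nora - Liam - Judy: 26 + 17 = 43
Nora - Ivan - Grace - Dave - Liam - Judy: 28 + 16 + 14 + 24 + 17 = 99
Nora - Grace - Dave - Liam - Judy: 29 + 14 + 24 + 17 = 84
Best route has total 43.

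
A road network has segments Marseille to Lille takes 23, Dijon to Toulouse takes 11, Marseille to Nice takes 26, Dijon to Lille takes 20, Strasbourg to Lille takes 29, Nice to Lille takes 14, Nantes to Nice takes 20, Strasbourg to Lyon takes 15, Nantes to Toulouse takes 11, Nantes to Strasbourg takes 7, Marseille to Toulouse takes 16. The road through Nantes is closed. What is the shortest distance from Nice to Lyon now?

58

Candidate routes:
Nice -> Lille -> Strasbourg -> Lyon: 14 + 29 + 15 = 58
Nice -> Marseille -> Lille -> Strasbourg -> Lyon: 26 + 23 + 29 + 15 = 93
Nice -> Marseille -> Toulouse -> Dijon -> Lille -> Strasbourg -> Lyon: 26 + 16 + 11 + 20 + 29 + 15 = 117
The minimum is 58.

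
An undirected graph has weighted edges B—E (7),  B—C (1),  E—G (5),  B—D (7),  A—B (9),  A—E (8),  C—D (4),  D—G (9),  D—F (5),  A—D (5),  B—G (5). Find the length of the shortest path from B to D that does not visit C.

Some routes from B to D avoiding C:
B-A-D: 9 + 5 = 14
B-E-A-D: 7 + 8 + 5 = 20
B-G-D: 5 + 9 = 14
B-D: 7
Shortest: 7.

7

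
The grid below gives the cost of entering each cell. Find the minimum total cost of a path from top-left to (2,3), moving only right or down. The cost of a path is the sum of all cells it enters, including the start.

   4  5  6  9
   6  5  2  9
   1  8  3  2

Take r0c0 r0c1 r1c1 r1c2 r2c2 r2c3 for a total of 4 + 5 + 5 + 2 + 3 + 2 = 21.

21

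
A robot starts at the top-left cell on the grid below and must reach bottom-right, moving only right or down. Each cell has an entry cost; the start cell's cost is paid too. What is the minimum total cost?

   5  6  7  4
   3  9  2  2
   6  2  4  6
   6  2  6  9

33

One optimal route is (0,0) -> (1,0) -> (2,0) -> (2,1) -> (3,1) -> (3,2) -> (3,3).
Its cost is 5 + 3 + 6 + 2 + 2 + 6 + 9 = 33.
For comparison, the top-then-right route costs 39.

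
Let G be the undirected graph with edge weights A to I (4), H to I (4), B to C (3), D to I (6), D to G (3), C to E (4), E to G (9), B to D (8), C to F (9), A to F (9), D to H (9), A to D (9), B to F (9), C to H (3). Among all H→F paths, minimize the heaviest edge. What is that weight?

9

A few of the H→F routes:
H→I→D→G→E→C→F: max(4, 6, 3, 9, 4, 9) = 9
H→I→D→G→E→C→B→F: max(4, 6, 3, 9, 4, 3, 9) = 9
H→I→D→A→F: max(4, 6, 9, 9) = 9
Best route has worst link 9.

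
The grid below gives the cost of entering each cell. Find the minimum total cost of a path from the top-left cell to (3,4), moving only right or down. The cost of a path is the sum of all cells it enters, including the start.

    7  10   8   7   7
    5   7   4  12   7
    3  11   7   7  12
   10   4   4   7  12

52

Path r0c0 -> r1c0 -> r2c0 -> r3c0 -> r3c1 -> r3c2 -> r3c3 -> r3c4: 7 + 5 + 3 + 10 + 4 + 4 + 7 + 12 = 52.
(Top row then right column would cost 70.)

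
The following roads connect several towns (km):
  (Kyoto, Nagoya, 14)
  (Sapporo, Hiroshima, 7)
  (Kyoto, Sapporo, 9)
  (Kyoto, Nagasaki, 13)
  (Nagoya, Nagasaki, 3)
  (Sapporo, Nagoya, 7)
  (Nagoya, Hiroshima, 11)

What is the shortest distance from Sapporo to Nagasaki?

10

Routes from Sapporo to Nagasaki:
Sapporo → Nagoya → Nagasaki: 7 + 3 = 10
Sapporo → Hiroshima → Nagoya → Kyoto → Nagasaki: 7 + 11 + 14 + 13 = 45
Sapporo → Nagoya → Kyoto → Nagasaki: 7 + 14 + 13 = 34
Sapporo → Hiroshima → Nagoya → Nagasaki: 7 + 11 + 3 = 21
Sapporo → Kyoto → Nagasaki: 9 + 13 = 22
Sapporo → Kyoto → Nagoya → Nagasaki: 9 + 14 + 3 = 26
The minimum is 10 km.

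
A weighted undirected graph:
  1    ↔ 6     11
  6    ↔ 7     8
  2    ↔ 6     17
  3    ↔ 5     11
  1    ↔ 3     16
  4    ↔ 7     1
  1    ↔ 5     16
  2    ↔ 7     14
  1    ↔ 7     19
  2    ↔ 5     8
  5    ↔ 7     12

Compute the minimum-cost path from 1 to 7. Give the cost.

Checking several routes:
1→6→7: 11 + 8 = 19
1→5→7: 16 + 12 = 28
1→3→5→7: 16 + 11 + 12 = 39
1→7: 19
1→5→2→7: 16 + 8 + 14 = 38
1→6→2→7: 11 + 17 + 14 = 42
Best route has total 19.

19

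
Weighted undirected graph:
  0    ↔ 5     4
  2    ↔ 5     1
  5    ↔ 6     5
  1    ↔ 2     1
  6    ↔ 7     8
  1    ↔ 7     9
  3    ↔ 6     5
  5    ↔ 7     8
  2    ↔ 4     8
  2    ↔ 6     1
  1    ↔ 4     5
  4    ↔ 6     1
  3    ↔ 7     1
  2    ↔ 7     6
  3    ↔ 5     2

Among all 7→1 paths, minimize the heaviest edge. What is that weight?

Some routes from 7 to 1:
7 -> 3 -> 6 -> 5 -> 2 -> 1: max(1, 5, 5, 1, 1) = 5
7 -> 3 -> 6 -> 4 -> 1: max(1, 5, 1, 5) = 5
7 -> 3 -> 5 -> 2 -> 6 -> 4 -> 1: max(1, 2, 1, 1, 1, 5) = 5
7 -> 3 -> 5 -> 6 -> 2 -> 1: max(1, 2, 5, 1, 1) = 5
7 -> 3 -> 5 -> 2 -> 1: max(1, 2, 1, 1) = 2
7 -> 3 -> 6 -> 2 -> 1: max(1, 5, 1, 1) = 5
Smallest bottleneck: 2.

2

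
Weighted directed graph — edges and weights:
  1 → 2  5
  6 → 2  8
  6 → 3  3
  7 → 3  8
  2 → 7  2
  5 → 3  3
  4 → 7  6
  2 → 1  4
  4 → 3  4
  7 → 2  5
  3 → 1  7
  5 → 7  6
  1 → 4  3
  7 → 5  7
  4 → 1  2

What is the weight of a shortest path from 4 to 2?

7

Candidate routes:
4-7-5-3-1-2: 6 + 7 + 3 + 7 + 5 = 28
4-1-2: 2 + 5 = 7
4-7-3-1-2: 6 + 8 + 7 + 5 = 26
4-3-1-2: 4 + 7 + 5 = 16
4-7-2: 6 + 5 = 11
Shortest: 7.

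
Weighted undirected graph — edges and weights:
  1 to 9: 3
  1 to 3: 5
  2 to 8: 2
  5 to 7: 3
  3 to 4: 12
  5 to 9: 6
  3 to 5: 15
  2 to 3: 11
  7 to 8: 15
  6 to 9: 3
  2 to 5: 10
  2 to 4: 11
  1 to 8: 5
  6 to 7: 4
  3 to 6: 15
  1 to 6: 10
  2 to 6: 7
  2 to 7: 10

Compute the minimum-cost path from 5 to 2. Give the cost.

Checking several routes:
5-7-6-2: 3 + 4 + 7 = 14
5-2: 10
5-7-2: 3 + 10 = 13
5-9-6-2: 6 + 3 + 7 = 16
The minimum is 10.

10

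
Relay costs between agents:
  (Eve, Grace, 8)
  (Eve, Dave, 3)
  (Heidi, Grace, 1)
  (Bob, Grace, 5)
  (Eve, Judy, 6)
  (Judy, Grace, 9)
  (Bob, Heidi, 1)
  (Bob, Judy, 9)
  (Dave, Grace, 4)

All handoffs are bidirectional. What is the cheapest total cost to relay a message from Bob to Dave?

Some routes from Bob to Dave:
Bob - Heidi - Grace - Dave: 1 + 1 + 4 = 6
Bob - Grace - Eve - Dave: 5 + 8 + 3 = 16
Bob - Grace - Dave: 5 + 4 = 9
Bob - Heidi - Grace - Eve - Dave: 1 + 1 + 8 + 3 = 13
Bob - Judy - Eve - Dave: 9 + 6 + 3 = 18
Shortest: 6.

6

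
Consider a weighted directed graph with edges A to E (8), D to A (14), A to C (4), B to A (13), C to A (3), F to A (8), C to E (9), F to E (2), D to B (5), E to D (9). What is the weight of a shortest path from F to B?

16

Routes from F to B:
F-E-D-B: 2 + 9 + 5 = 16
F-A-E-D-B: 8 + 8 + 9 + 5 = 30
F-A-C-E-D-B: 8 + 4 + 9 + 9 + 5 = 35
Best route has total 16.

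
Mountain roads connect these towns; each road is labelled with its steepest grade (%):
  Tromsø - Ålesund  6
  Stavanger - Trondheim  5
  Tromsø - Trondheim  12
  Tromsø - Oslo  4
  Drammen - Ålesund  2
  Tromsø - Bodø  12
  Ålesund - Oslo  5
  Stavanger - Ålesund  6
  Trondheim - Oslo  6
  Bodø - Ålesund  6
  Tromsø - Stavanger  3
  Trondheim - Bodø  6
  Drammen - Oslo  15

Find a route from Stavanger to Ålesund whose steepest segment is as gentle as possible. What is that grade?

A few of the Stavanger→Ålesund routes:
Stavanger-Tromsø-Oslo-Ålesund: max(3, 4, 5) = 5
Stavanger-Trondheim-Oslo-Ålesund: max(5, 6, 5) = 6
Stavanger-Trondheim-Oslo-Tromsø-Ålesund: max(5, 6, 4, 6) = 6
Stavanger-Trondheim-Bodø-Ålesund: max(5, 6, 6) = 6
Stavanger-Tromsø-Ålesund: max(3, 6) = 6
Stavanger-Tromsø-Oslo-Trondheim-Bodø-Ålesund: max(3, 4, 6, 6, 6) = 6
Smallest bottleneck: 5%.

5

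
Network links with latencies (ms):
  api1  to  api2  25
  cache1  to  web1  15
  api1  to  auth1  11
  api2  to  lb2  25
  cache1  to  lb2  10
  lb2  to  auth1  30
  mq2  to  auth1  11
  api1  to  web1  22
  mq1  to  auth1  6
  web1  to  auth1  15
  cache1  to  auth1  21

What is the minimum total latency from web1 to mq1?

21

Comparing a few candidate routes:
web1 → api1 → auth1 → mq1: 22 + 11 + 6 = 39
web1 → auth1 → mq1: 15 + 6 = 21
web1 → cache1 → auth1 → mq1: 15 + 21 + 6 = 42
Best route has total 21 ms.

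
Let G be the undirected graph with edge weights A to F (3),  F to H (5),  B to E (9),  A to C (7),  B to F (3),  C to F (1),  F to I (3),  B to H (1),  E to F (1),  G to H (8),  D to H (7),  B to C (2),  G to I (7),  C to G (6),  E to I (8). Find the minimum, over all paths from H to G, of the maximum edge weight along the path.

A few of the H→G routes:
H→F→C→G: max(5, 1, 6) = 6
H→F→B→C→G: max(5, 3, 2, 6) = 6
H→B→C→G: max(1, 2, 6) = 6
H→B→F→C→G: max(1, 3, 1, 6) = 6
H→F→A→C→G: max(5, 3, 7, 6) = 7
H→F→I→G: max(5, 3, 7) = 7
Best route has worst link 6.

6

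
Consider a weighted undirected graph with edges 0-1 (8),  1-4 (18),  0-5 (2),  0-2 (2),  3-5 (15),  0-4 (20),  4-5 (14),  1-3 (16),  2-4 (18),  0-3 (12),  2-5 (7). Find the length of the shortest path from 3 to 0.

12

A few of the 3→0 routes:
3 → 0: 12
3 → 5 → 0: 15 + 2 = 17
3 → 1 → 0: 16 + 8 = 24
Best route has total 12.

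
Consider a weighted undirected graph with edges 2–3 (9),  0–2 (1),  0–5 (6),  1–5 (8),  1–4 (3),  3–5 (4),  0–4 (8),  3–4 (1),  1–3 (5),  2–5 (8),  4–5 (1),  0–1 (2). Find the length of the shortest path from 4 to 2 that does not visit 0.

9

Some routes from 4 to 2 avoiding 0:
4→5→3→2: 1 + 4 + 9 = 14
4→1→3→2: 3 + 5 + 9 = 17
4→3→5→2: 1 + 4 + 8 = 13
4→5→2: 1 + 8 = 9
4→3→2: 1 + 9 = 10
Shortest: 9.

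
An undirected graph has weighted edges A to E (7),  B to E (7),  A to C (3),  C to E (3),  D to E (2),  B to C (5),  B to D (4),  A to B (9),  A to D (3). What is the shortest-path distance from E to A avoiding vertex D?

Paths from E to A avoiding D:
E → C → A: 3 + 3 = 6
E → C → B → A: 3 + 5 + 9 = 17
E → B → C → A: 7 + 5 + 3 = 15
E → A: 7
E → B → A: 7 + 9 = 16
Shortest: 6.

6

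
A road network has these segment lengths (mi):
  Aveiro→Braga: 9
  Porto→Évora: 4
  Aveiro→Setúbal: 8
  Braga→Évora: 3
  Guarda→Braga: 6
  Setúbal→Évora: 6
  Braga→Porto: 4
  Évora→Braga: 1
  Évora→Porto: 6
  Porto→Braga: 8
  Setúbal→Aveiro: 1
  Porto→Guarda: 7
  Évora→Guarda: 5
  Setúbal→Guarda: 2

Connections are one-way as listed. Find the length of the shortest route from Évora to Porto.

5

Candidate routes:
Évora - Guarda - Braga - Porto: 5 + 6 + 4 = 15
Évora - Braga - Porto: 1 + 4 = 5
Évora - Porto: 6
The minimum is 5 mi.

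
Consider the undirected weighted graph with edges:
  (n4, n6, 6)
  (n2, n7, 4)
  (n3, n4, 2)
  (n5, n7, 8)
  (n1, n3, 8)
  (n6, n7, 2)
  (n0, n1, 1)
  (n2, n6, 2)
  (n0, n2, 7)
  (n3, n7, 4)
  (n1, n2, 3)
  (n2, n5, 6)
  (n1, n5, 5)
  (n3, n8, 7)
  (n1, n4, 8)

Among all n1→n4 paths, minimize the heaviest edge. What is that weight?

4

Comparing a few candidate routes:
n1 → n5 → n2 → n7 → n3 → n4: max(5, 6, 4, 4, 2) = 6
n1 → n2 → n7 → n6 → n4: max(3, 4, 2, 6) = 6
n1 → n2 → n6 → n7 → n3 → n4: max(3, 2, 2, 4, 2) = 4
n1 → n2 → n6 → n4: max(3, 2, 6) = 6
n1 → n2 → n7 → n3 → n4: max(3, 4, 4, 2) = 4
Smallest bottleneck: 4.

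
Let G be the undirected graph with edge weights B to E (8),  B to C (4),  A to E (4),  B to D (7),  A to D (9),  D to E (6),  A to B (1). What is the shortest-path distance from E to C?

9

A few of the E→C routes:
E → D → B → C: 6 + 7 + 4 = 17
E → D → A → B → C: 6 + 9 + 1 + 4 = 20
E → A → B → C: 4 + 1 + 4 = 9
E → B → C: 8 + 4 = 12
The minimum is 9.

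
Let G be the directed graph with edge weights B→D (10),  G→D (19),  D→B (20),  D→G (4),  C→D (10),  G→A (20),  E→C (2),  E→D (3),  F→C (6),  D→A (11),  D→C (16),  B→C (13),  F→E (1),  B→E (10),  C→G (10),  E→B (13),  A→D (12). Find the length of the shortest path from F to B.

14

Comparing a few candidate routes:
F-E-C-G-D-B: 1 + 2 + 10 + 19 + 20 = 52
F-E-C-D-B: 1 + 2 + 10 + 20 = 33
F-C-G-D-B: 6 + 10 + 19 + 20 = 55
F-E-B: 1 + 13 = 14
F-E-D-B: 1 + 3 + 20 = 24
F-C-D-B: 6 + 10 + 20 = 36
Shortest: 14.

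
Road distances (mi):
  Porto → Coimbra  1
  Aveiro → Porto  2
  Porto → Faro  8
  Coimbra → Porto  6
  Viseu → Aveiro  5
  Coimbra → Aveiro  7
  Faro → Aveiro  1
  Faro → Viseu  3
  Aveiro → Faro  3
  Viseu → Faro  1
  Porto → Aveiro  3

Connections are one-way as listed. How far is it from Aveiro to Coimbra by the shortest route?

3

Paths from Aveiro to Coimbra:
Aveiro -> Porto -> Coimbra: 2 + 1 = 3
Shortest: 3 mi.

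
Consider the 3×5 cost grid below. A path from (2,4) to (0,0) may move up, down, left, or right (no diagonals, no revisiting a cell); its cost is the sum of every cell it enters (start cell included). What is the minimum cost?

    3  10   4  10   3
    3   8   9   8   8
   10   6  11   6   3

40

Path [2,4] → [2,3] → [1,3] → [1,2] → [1,1] → [1,0] → [0,0]: 3 + 6 + 8 + 9 + 8 + 3 + 3 = 40.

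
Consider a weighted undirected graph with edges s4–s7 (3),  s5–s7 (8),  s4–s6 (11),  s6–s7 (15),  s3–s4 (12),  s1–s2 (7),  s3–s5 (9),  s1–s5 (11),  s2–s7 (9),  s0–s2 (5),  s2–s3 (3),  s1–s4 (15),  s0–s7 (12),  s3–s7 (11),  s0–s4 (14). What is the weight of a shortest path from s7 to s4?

3

Checking several routes:
s7 -> s6 -> s4: 15 + 11 = 26
s7 -> s2 -> s3 -> s4: 9 + 3 + 12 = 24
s7 -> s3 -> s4: 11 + 12 = 23
s7 -> s4: 3
Shortest: 3.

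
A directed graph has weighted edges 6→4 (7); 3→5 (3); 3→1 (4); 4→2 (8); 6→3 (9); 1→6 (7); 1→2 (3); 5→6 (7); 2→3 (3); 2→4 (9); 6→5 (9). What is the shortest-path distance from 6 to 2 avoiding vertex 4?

Paths from 6 to 2 avoiding 4:
6-3-1-2: 9 + 4 + 3 = 16
Shortest: 16.

16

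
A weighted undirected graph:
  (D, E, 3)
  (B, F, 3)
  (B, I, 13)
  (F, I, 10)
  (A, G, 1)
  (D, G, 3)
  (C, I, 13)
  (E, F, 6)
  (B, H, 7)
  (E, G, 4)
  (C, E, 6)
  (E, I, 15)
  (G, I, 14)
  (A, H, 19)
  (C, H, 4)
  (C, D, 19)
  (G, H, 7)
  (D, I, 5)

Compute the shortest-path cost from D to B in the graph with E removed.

17

A few of the D→B routes:
D-G-I-F-B: 3 + 14 + 10 + 3 = 30
D-I-B: 5 + 13 = 18
D-I-F-B: 5 + 10 + 3 = 18
D-I-C-H-B: 5 + 13 + 4 + 7 = 29
D-G-A-H-B: 3 + 1 + 19 + 7 = 30
D-G-H-B: 3 + 7 + 7 = 17
The minimum is 17.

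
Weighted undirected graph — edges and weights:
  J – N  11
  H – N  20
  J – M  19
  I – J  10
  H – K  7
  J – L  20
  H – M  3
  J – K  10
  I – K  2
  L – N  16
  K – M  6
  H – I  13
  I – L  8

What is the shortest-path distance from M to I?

A few of the M→I routes:
M-H-K-I: 3 + 7 + 2 = 12
M-K-J-I: 6 + 10 + 10 = 26
M-K-I: 6 + 2 = 8
M-H-I: 3 + 13 = 16
Shortest: 8.

8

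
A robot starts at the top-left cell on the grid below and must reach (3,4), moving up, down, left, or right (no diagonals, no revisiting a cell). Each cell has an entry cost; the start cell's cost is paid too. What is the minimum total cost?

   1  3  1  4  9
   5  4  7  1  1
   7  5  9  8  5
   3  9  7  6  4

20

Take r0c0 r0c1 r0c2 r0c3 r1c3 r1c4 r2c4 r3c4 for a total of 1 + 3 + 1 + 4 + 1 + 1 + 5 + 4 = 20.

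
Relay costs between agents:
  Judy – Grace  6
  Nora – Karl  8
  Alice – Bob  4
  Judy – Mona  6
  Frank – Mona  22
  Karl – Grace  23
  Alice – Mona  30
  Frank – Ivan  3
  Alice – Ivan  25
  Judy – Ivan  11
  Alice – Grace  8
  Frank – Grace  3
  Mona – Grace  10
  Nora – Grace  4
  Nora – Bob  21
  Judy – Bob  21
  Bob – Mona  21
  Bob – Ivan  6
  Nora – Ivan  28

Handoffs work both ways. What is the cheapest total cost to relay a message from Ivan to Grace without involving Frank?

17

Comparing a few candidate routes:
Ivan→Bob→Alice→Grace: 6 + 4 + 8 = 18
Ivan→Judy→Mona→Grace: 11 + 6 + 10 = 27
Ivan→Judy→Grace: 11 + 6 = 17
Best route has total 17.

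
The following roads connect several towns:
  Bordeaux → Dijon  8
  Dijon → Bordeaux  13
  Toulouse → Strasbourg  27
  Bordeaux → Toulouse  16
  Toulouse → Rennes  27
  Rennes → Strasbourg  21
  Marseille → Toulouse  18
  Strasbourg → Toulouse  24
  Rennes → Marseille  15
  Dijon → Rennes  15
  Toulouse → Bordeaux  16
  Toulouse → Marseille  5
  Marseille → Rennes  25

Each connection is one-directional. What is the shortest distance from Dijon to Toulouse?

29

Routes from Dijon to Toulouse:
Dijon - Rennes - Strasbourg - Toulouse: 15 + 21 + 24 = 60
Dijon - Rennes - Marseille - Toulouse: 15 + 15 + 18 = 48
Dijon - Bordeaux - Toulouse: 13 + 16 = 29
The minimum is 29.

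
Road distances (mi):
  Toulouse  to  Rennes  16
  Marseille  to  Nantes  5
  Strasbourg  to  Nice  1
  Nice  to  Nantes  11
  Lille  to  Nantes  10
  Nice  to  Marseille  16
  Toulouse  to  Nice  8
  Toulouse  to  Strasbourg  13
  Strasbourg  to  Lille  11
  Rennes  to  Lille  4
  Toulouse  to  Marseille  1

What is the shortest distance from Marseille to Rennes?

A few of the Marseille→Rennes routes:
Marseille -> Toulouse -> Rennes: 1 + 16 = 17
Marseille -> Toulouse -> Strasbourg -> Lille -> Rennes: 1 + 13 + 11 + 4 = 29
Marseille -> Toulouse -> Nice -> Strasbourg -> Lille -> Rennes: 1 + 8 + 1 + 11 + 4 = 25
Marseille -> Nantes -> Lille -> Rennes: 5 + 10 + 4 = 19
Best route has total 17 mi.

17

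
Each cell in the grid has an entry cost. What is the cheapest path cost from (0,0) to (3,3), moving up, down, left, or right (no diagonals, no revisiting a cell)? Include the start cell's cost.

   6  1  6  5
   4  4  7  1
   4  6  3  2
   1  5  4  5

26

Take (0,0) → (0,1) → (0,2) → (0,3) → (1,3) → (2,3) → (3,3) for a total of 6 + 1 + 6 + 5 + 1 + 2 + 5 = 26.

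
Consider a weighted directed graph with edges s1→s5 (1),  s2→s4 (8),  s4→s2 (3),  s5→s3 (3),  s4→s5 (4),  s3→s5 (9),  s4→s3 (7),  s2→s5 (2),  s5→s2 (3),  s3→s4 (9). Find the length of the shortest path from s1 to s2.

4

Paths from s1 to s2:
s1 - s5 - s3 - s4 - s2: 1 + 3 + 9 + 3 = 16
s1 - s5 - s2: 1 + 3 = 4
The minimum is 4.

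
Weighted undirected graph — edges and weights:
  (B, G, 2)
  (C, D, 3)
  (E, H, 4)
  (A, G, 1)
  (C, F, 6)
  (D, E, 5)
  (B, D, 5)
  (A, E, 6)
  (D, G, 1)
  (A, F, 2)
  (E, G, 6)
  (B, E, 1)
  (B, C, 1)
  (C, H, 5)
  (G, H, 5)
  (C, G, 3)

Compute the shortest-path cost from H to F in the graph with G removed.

11

Some routes from H to F avoiding G:
H→C→F: 5 + 6 = 11
H→E→B→C→F: 4 + 1 + 1 + 6 = 12
H→E→A→F: 4 + 6 + 2 = 12
H→C→B→E→A→F: 5 + 1 + 1 + 6 + 2 = 15
The minimum is 11.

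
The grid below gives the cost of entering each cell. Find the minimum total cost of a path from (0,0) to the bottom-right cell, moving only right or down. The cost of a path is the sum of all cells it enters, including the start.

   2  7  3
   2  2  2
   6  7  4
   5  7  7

19

Path (0,0) → (1,0) → (1,1) → (1,2) → (2,2) → (3,2): 2 + 2 + 2 + 2 + 4 + 7 = 19.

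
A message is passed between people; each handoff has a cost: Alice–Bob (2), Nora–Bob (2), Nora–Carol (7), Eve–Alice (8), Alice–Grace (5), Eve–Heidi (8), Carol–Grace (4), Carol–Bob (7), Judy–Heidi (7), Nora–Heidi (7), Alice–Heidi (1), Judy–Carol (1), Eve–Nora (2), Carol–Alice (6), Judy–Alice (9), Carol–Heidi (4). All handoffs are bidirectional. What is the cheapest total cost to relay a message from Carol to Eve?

A few of the Carol→Eve routes:
Carol - Bob - Nora - Eve: 7 + 2 + 2 = 11
Carol - Heidi - Alice - Bob - Nora - Eve: 4 + 1 + 2 + 2 + 2 = 11
Carol - Nora - Eve: 7 + 2 = 9
The minimum is 9.

9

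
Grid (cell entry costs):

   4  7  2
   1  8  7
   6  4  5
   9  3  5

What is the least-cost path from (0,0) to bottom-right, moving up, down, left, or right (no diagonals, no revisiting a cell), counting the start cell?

One optimal route is (0,0)→(1,0)→(2,0)→(2,1)→(3,1)→(3,2).
Its cost is 4 + 1 + 6 + 4 + 3 + 5 = 23.

23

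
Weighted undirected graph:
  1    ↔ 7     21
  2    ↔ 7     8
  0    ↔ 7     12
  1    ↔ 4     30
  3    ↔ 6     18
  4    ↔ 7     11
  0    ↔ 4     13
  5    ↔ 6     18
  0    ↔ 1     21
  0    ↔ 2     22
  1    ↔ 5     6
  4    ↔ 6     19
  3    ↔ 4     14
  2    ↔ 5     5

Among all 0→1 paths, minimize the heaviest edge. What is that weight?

12

A few of the 0→1 routes:
0-7-4-3-6-5-1: max(12, 11, 14, 18, 18, 6) = 18
0-4-7-2-5-1: max(13, 11, 8, 5, 6) = 13
0-4-6-5-1: max(13, 19, 18, 6) = 19
0-4-3-6-5-1: max(13, 14, 18, 18, 6) = 18
0-7-2-5-1: max(12, 8, 5, 6) = 12
Smallest bottleneck: 12.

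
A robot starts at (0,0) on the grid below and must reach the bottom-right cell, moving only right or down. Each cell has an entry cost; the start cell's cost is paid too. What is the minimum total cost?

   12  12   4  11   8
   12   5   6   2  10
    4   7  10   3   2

41

Path [0,0]→[0,1]→[0,2]→[1,2]→[1,3]→[2,3]→[2,4]: 12 + 12 + 4 + 6 + 2 + 3 + 2 = 41.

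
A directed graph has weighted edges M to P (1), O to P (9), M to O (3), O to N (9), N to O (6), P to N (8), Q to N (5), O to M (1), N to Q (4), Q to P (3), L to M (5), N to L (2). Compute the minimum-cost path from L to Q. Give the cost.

18

Paths from L to Q:
L - M - O - P - N - Q: 5 + 3 + 9 + 8 + 4 = 29
L - M - P - N - Q: 5 + 1 + 8 + 4 = 18
L - M - O - N - Q: 5 + 3 + 9 + 4 = 21
Best route has total 18.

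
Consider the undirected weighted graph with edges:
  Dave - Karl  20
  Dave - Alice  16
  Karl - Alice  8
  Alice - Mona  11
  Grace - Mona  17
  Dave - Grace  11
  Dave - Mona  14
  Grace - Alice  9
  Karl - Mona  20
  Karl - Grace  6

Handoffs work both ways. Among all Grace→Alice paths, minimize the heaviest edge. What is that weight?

Checking several routes:
Grace → Karl → Alice: max(6, 8) = 8
Grace → Alice: max(9) = 9
Grace → Dave → Mona → Alice: max(11, 14, 11) = 14
Grace → Dave → Alice: max(11, 16) = 16
The minimum achievable maximum is 8.

8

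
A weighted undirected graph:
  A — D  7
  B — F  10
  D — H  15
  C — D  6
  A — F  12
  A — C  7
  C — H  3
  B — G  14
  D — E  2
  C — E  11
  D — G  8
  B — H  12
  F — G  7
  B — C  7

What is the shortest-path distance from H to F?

Checking several routes:
H -> B -> F: 12 + 10 = 22
H -> C -> A -> F: 3 + 7 + 12 = 22
H -> C -> D -> G -> F: 3 + 6 + 8 + 7 = 24
H -> C -> B -> F: 3 + 7 + 10 = 20
The minimum is 20.

20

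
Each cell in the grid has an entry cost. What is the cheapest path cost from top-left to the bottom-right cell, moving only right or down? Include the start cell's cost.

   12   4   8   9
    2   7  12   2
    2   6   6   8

Take r0c0 -> r1c0 -> r2c0 -> r2c1 -> r2c2 -> r2c3 for a total of 12 + 2 + 2 + 6 + 6 + 8 = 36.
(Top row then right column would cost 43.)

36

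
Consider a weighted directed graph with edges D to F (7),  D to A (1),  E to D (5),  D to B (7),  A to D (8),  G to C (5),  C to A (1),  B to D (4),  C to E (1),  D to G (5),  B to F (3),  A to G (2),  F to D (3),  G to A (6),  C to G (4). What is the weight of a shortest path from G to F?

A few of the G→F routes:
G→C→E→D→B→F: 5 + 1 + 5 + 7 + 3 = 21
G→C→A→D→F: 5 + 1 + 8 + 7 = 21
G→C→E→D→F: 5 + 1 + 5 + 7 = 18
Shortest: 18.

18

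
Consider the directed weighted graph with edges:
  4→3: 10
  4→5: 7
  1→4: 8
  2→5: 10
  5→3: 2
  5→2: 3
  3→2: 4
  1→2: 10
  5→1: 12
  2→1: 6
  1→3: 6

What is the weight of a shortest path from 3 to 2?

Candidate routes:
3→2: 4
Shortest: 4.

4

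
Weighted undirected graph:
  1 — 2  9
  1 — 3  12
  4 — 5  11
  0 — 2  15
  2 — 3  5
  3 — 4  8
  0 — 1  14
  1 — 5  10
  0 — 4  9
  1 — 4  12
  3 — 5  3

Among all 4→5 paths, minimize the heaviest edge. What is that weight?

8

Comparing a few candidate routes:
4 - 3 - 2 - 1 - 5: max(8, 5, 9, 10) = 10
4 - 5: max(11) = 11
4 - 3 - 5: max(8, 3) = 8
The minimum achievable maximum is 8.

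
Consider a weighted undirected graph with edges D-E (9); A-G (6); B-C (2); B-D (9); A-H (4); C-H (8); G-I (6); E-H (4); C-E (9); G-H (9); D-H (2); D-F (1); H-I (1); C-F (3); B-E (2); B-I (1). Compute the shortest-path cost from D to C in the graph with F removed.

A few of the D→C routes:
D→H→E→C: 2 + 4 + 9 = 15
D→H→I→B→C: 2 + 1 + 1 + 2 = 6
D→B→C: 9 + 2 = 11
D→H→C: 2 + 8 = 10
D→H→E→B→C: 2 + 4 + 2 + 2 = 10
D→E→B→C: 9 + 2 + 2 = 13
Shortest: 6.

6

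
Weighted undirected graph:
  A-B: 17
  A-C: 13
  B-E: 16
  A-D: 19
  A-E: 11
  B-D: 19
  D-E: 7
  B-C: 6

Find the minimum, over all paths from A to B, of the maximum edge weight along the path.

Some routes from A to B:
A→B: max(17) = 17
A→E→B: max(11, 16) = 16
A→C→B: max(13, 6) = 13
The minimum achievable maximum is 13.

13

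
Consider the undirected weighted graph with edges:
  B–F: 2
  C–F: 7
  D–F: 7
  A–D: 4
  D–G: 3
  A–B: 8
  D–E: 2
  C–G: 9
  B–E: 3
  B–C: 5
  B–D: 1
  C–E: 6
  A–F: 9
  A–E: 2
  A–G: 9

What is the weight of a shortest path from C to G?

Some routes from C to G:
C→G: 9
C→F→B→D→G: 7 + 2 + 1 + 3 = 13
C→B→D→G: 5 + 1 + 3 = 9
C→E→D→G: 6 + 2 + 3 = 11
The minimum is 9.

9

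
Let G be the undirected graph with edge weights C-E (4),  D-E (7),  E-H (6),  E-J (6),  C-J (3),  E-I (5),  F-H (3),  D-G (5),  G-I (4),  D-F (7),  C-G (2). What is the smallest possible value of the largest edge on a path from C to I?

4

Some routes from C to I:
C → G → I: max(2, 4) = 4
C → J → E → D → G → I: max(3, 6, 7, 5, 4) = 7
C → J → E → I: max(3, 6, 5) = 6
C → E → I: max(4, 5) = 5
C → J → E → H → F → D → G → I: max(3, 6, 6, 3, 7, 5, 4) = 7
Smallest bottleneck: 4.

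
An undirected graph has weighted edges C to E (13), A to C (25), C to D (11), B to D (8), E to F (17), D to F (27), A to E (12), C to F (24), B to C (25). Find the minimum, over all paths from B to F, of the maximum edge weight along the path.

17

A few of the B→F routes:
B→D→C→E→F: max(8, 11, 13, 17) = 17
B→C→E→F: max(25, 13, 17) = 25
B→D→C→F: max(8, 11, 24) = 24
B→D→C→A→E→F: max(8, 11, 25, 12, 17) = 25
Best route has worst link 17.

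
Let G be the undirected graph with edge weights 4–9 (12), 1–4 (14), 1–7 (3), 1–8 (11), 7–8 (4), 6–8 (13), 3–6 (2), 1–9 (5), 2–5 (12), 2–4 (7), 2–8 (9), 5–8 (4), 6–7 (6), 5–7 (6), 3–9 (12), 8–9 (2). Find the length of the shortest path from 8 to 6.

A few of the 8→6 routes:
8 → 9 → 3 → 6: 2 + 12 + 2 = 16
8 → 7 → 6: 4 + 6 = 10
8 → 9 → 1 → 7 → 6: 2 + 5 + 3 + 6 = 16
8 → 6: 13
8 → 5 → 7 → 6: 4 + 6 + 6 = 16
Shortest: 10.

10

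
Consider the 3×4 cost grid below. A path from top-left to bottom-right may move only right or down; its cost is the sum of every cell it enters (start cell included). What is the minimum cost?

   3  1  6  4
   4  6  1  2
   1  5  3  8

21

Best path: r0c0 r0c1 r0c2 r1c2 r1c3 r2c3
Cost: 3 + 1 + 6 + 1 + 2 + 8 = 21
(Top row then right column would cost 24.)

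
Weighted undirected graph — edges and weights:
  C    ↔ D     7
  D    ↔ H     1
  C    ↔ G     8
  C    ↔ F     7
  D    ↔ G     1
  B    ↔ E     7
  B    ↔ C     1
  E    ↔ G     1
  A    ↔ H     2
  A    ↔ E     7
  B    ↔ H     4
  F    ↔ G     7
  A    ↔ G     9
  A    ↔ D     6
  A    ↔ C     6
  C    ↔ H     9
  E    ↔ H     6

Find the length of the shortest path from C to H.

Comparing a few candidate routes:
C → H: 9
C → A → H: 6 + 2 = 8
C → B → E → G → D → H: 1 + 7 + 1 + 1 + 1 = 11
C → B → H: 1 + 4 = 5
C → D → H: 7 + 1 = 8
C → G → D → H: 8 + 1 + 1 = 10
The minimum is 5.

5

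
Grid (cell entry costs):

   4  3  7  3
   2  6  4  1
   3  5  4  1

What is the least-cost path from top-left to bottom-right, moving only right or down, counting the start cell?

One optimal route is r0c0→r1c0→r1c1→r1c2→r1c3→r2c3.
Its cost is 4 + 2 + 6 + 4 + 1 + 1 = 18.
(Top row then right column would cost 19.)

18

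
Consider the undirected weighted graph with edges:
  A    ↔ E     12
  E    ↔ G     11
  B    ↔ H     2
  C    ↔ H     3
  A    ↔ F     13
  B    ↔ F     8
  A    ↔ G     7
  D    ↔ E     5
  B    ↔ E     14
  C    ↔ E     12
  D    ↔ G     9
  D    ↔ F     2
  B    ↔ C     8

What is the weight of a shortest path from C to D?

15

Some routes from C to D:
C - H - B - E - D: 3 + 2 + 14 + 5 = 24
C - H - B - F - D: 3 + 2 + 8 + 2 = 15
C - B - E - D: 8 + 14 + 5 = 27
C - E - D: 12 + 5 = 17
C - B - F - D: 8 + 8 + 2 = 18
The minimum is 15.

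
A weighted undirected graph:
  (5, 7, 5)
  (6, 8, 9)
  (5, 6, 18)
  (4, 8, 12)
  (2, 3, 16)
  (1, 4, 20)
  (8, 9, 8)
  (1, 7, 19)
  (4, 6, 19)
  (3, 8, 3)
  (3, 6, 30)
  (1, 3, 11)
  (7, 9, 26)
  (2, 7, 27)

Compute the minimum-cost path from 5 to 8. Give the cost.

27

Some routes from 5 to 8:
5-6-8: 18 + 9 = 27
5-7-9-8: 5 + 26 + 8 = 39
5-7-1-3-8: 5 + 19 + 11 + 3 = 38
Shortest: 27.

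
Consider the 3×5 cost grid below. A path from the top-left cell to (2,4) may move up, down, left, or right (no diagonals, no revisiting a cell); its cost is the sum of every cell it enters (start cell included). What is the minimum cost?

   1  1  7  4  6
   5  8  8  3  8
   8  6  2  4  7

Best path: (0,0) → (0,1) → (0,2) → (0,3) → (1,3) → (2,3) → (2,4)
Cost: 1 + 1 + 7 + 4 + 3 + 4 + 7 = 27

27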